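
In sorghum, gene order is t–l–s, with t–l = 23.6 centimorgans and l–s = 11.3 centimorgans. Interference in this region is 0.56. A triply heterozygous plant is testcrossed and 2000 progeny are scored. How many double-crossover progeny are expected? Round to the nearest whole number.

23

Map distances give recombination frequencies of 0.236 and 0.113 for the two intervals.
With interference 0.56 (so coincidence = 0.44), expected double-crossover frequency = 0.236 × 0.113 × 0.44 = 0.01173.
Expected number = 0.01173 × 2000 = 23.47 ≈ 23.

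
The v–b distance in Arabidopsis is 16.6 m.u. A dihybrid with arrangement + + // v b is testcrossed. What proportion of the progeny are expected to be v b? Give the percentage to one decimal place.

A map distance of 16.6 m.u. corresponds to a recombination frequency of 0.166.
The F1 is + + / v b, so v b is a parental gamete class with expected frequency (1 − r)/2 = 0.834/2 = 0.4170.
That is 0.4170 = 41.7% of the progeny.

41.7%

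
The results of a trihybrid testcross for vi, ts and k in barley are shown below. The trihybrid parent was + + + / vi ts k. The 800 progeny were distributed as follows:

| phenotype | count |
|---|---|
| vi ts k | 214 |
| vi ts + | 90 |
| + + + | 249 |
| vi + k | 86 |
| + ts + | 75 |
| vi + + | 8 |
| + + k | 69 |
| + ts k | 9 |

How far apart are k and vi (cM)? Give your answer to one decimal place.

The two rarest classes, vi + + and + ts k, are the double crossovers. Comparing them with the parentals, only the vi allele has switched, so vi is the middle locus and the order is ts – vi – k.
Crossovers in the vi–k interval produce the single-crossover classes + + k and vi ts + (69 + 90 = 159) plus the double crossovers (17).
RF(vi–k) = (159 + 17) / 800 = 176/800 = 0.2200 → 22.0 cM.

22.0 cM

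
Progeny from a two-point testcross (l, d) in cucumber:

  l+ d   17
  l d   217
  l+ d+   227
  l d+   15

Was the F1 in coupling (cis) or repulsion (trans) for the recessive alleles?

The two most frequent classes are l+ d+ (227) and l d (217); these are the parental (non-recombinant) types.
So the F1 carried l+ d+ on one chromosome and l d on the other — the recessive alleles are on the same chromosome (cis / coupling).

cis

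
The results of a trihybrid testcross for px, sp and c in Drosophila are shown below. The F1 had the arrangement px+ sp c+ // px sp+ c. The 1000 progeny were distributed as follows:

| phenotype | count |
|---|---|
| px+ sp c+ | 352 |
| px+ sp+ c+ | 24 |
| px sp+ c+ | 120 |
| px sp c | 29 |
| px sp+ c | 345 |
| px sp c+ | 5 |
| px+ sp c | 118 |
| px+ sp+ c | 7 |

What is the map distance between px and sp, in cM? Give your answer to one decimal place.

The two rarest classes, px sp c+ and px+ sp+ c, are the double crossovers. Comparing them with the parentals, only the px allele has switched, so px is the middle locus and the order is c – px – sp.
Crossovers in the px–sp interval produce the single-crossover classes px+ sp+ c+ and px sp c (24 + 29 = 53) plus the double crossovers (12).
RF(px–sp) = (53 + 12) / 1000 = 65/1000 = 0.0650 → 6.5 cM.

6.5 cM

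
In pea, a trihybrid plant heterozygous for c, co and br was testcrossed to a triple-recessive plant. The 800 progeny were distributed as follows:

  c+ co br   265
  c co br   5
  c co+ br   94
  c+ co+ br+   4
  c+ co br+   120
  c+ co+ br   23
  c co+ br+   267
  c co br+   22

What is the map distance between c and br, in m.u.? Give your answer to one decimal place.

27.9 m.u.

The two most frequent reciprocal classes, c+ co br and c co+ br+, are the parental types, so the F1 was c+ co br / c co+ br+.
The two rarest classes, c co br and c+ co+ br+, are the double crossovers. Comparing them with the parentals, only the c allele has switched, so c is the middle locus and the order is br – c – co.
Crossovers in the br–c interval produce the single-crossover classes c+ co br+ and c co+ br (120 + 94 = 214) plus the double crossovers (9).
RF(br–c) = (214 + 9) / 800 = 223/800 = 0.2787 → 27.9 m.u.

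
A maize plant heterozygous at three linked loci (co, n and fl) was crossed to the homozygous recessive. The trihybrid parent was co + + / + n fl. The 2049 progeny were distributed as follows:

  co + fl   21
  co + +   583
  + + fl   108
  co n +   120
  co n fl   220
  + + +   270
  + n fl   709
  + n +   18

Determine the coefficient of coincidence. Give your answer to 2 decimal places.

The two rarest classes, co + fl and + n +, are the double crossovers. Comparing them with the parentals, only the fl allele has switched, so fl is the middle locus and the order is co – fl – n.
co–fl: (490 + 39)/2049 = 0.2582; fl–n: (228 + 39)/2049 = 0.1303.
Expected DCO frequency = 0.2582 × 0.1303 ≈ 0.03364; observed = 39/2049 ≈ 0.01903.
Coefficient of coincidence = 0.01903/0.03364 ≈ 0.57.

0.57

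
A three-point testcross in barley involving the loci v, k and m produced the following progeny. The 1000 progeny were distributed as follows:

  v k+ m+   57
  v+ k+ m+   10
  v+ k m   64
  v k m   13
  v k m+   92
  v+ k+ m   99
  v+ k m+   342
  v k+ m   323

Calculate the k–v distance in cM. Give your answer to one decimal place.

21.4 cM

The two most frequent reciprocal classes, v+ k m+ and v k+ m, are the parental types, so the F1 was v+ k m+ / v k+ m.
The two rarest classes, v+ k+ m+ and v k m, are the double crossovers. Comparing them with the parentals, only the k allele has switched, so k is the middle locus and the order is m – k – v.
Crossovers in the k–v interval produce the single-crossover classes v k m+ and v+ k+ m (92 + 99 = 191) plus the double crossovers (23).
RF(k–v) = (191 + 23) / 1000 = 214/1000 = 0.2140 → 21.4 cM.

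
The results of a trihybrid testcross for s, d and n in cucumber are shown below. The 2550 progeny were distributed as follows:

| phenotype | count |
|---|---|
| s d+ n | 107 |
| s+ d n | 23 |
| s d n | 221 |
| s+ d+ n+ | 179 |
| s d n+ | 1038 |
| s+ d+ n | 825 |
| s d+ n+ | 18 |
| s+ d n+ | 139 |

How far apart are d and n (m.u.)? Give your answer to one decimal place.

17.3 m.u.

The two most frequent reciprocal classes, s+ d+ n and s d n+, are the parental types, so the F1 was s+ d+ n / s d n+.
The two rarest classes, s+ d n and s d+ n+, are the double crossovers. Comparing them with the parentals, only the d allele has switched, so d is the middle locus and the order is n – d – s.
Crossovers in the n–d interval produce the single-crossover classes s+ d+ n+ and s d n (179 + 221 = 400) plus the double crossovers (41).
RF(n–d) = (400 + 41) / 2550 = 441/2550 = 0.1729 → 17.3 m.u.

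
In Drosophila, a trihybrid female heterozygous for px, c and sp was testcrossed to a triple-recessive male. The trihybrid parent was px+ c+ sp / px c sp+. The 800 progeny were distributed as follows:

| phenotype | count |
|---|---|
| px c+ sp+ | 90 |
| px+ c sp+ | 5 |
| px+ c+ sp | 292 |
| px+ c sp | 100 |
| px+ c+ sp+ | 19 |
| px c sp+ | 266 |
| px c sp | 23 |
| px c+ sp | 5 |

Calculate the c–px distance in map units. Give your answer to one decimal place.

25.0 map units

The two rarest classes, px c+ sp and px+ c sp+, are the double crossovers. Comparing them with the parentals, only the px allele has switched, so px is the middle locus and the order is sp – px – c.
Crossovers in the px–c interval produce the single-crossover classes px+ c sp and px c+ sp+ (100 + 90 = 190) plus the double crossovers (10).
RF(px–c) = (190 + 10) / 800 = 200/800 = 0.2500 → 25.0 map units.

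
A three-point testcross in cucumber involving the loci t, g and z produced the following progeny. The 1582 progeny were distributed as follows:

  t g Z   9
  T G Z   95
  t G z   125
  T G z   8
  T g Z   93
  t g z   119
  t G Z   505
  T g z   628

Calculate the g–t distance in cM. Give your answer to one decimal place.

14.6 cM

The two most frequent reciprocal classes, T g z and t G Z, are the parental types, so the F1 was T g z / t G Z.
The two rarest classes, T G z and t g Z, are the double crossovers. Comparing them with the parentals, only the g allele has switched, so g is the middle locus and the order is z – g – t.
Crossovers in the g–t interval produce the single-crossover classes t g z and T G Z (119 + 95 = 214) plus the double crossovers (17).
RF(g–t) = (214 + 17) / 1582 = 231/1582 = 0.1460 → 14.6 cM.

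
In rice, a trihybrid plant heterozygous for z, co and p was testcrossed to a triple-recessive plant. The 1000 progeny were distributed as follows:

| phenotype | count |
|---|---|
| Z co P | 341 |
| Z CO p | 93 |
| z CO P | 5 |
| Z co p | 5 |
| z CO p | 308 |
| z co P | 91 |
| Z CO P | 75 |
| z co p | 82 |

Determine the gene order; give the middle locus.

p

The two most frequent reciprocal classes, z CO p and Z co P, are the parental types, so the F1 was z CO p / Z co P.
The two rarest classes, z CO P and Z co p, are the double crossovers. Comparing them with the parentals, only the p allele has switched, so p is the middle locus and the order is z – p – co.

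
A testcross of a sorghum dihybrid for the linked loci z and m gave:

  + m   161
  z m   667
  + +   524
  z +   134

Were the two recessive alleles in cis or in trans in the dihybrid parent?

cis

The two most frequent classes are + + (524) and z m (667); these are the parental (non-recombinant) types.
So the F1 carried + + on one chromosome and z m on the other — the recessive alleles are on the same chromosome (cis / coupling).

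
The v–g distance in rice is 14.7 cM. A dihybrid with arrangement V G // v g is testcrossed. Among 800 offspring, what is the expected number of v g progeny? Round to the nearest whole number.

341

A map distance of 14.7 cM corresponds to a recombination frequency of 0.147.
The F1 is V G / v g, so v g is a parental gamete class with expected frequency (1 − r)/2 = 0.853/2 = 0.4265.
Expected number = 0.4265 × 800 = 341.20 ≈ 341.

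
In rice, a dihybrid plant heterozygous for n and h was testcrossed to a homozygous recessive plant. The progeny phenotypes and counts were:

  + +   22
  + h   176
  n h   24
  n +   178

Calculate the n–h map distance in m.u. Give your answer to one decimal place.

The two most frequent classes, + h (176) and n + (178), are the parental types, so the F1 was + h / n +.
The recombinant classes are + + and n h: 22 + 24 = 46.
Recombination frequency = 46/400 = 0.1150 ≈ 11.5%, i.e. 11.5 m.u.

11.5 m.u.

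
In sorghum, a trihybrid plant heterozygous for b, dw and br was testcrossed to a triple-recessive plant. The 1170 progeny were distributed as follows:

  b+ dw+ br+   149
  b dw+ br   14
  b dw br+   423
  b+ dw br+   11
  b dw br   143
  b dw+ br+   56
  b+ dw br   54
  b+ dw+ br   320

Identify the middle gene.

The two most frequent reciprocal classes, b dw br+ and b+ dw+ br, are the parental types, so the F1 was b dw br+ / b+ dw+ br.
The two rarest classes, b+ dw br+ and b dw+ br, are the double crossovers. Comparing them with the parentals, only the b allele has switched, so b is the middle locus and the order is dw – b – br.

b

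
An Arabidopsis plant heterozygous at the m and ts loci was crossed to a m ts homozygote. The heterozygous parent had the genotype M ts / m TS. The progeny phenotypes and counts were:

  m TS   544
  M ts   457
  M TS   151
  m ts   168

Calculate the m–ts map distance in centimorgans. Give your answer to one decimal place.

The recombinant classes are M TS and m ts: 151 + 168 = 319.
Recombination frequency = 319/1320 = 0.2417 ≈ 24.2%, i.e. 24.2 centimorgans.

24.2 centimorgans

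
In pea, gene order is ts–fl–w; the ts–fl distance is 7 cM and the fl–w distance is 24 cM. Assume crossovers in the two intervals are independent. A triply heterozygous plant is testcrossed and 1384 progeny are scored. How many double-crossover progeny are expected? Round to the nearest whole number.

Map distances give recombination frequencies of 0.070 and 0.240 for the two intervals.
With no interference, expected double-crossover frequency = 0.070 × 0.240 = 0.01680.
Expected number = 0.01680 × 1384 = 23.25 ≈ 23.

23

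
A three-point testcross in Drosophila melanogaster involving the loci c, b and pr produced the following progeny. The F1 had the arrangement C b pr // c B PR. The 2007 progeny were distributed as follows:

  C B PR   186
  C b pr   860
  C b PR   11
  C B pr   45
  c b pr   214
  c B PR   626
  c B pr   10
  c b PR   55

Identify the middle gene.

pr

The two rarest classes, C b PR and c B pr, are the double crossovers. Comparing them with the parentals, only the pr allele has switched, so pr is the middle locus and the order is b – pr – c.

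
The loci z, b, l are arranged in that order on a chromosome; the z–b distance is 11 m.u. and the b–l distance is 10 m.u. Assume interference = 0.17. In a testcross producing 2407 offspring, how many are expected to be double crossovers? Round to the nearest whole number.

Map distances give recombination frequencies of 0.110 and 0.100 for the two intervals.
With interference 0.17 (so coincidence = 0.83), expected double-crossover frequency = 0.110 × 0.100 × 0.83 = 0.00913.
Expected number = 0.00913 × 2407 = 21.98 ≈ 22.

22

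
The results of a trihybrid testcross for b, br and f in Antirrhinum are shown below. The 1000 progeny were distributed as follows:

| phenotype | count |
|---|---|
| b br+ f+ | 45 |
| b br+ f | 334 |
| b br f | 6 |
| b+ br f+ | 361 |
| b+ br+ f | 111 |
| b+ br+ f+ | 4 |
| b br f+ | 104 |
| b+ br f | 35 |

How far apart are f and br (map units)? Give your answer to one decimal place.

The two most frequent reciprocal classes, b+ br f+ and b br+ f, are the parental types, so the F1 was b+ br f+ / b br+ f.
The two rarest classes, b+ br+ f+ and b br f, are the double crossovers. Comparing them with the parentals, only the br allele has switched, so br is the middle locus and the order is b – br – f.
Crossovers in the br–f interval produce the single-crossover classes b+ br f and b br+ f+ (35 + 45 = 80) plus the double crossovers (10).
RF(br–f) = (80 + 10) / 1000 = 90/1000 = 0.0900 → 9.0 map units.

9.0 map units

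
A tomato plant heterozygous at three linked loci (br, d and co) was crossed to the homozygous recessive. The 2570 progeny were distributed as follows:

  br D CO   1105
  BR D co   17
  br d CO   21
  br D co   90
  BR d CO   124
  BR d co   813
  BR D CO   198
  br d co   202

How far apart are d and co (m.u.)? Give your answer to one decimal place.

9.8 m.u.

The two most frequent reciprocal classes, br D CO and BR d co, are the parental types, so the F1 was br D CO / BR d co.
The two rarest classes, br d CO and BR D co, are the double crossovers. Comparing them with the parentals, only the d allele has switched, so d is the middle locus and the order is br – d – co.
Crossovers in the d–co interval produce the single-crossover classes br D co and BR d CO (90 + 124 = 214) plus the double crossovers (38).
RF(d–co) = (214 + 38) / 2570 = 252/2570 = 0.0981 → 9.8 m.u.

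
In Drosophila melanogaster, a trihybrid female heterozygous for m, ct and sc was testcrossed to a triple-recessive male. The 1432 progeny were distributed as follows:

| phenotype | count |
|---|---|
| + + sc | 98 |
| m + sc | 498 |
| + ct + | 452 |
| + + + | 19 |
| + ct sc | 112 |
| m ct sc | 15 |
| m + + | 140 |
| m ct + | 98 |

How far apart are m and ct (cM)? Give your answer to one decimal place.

The two most frequent reciprocal classes, m + sc and + ct +, are the parental types, so the F1 was m + sc / + ct +.
The two rarest classes, m ct sc and + + +, are the double crossovers. Comparing them with the parentals, only the ct allele has switched, so ct is the middle locus and the order is sc – ct – m.
Crossovers in the ct–m interval produce the single-crossover classes + + sc and m ct + (98 + 98 = 196) plus the double crossovers (34).
RF(ct–m) = (196 + 34) / 1432 = 230/1432 = 0.1606 → 16.1 cM.

16.1 cM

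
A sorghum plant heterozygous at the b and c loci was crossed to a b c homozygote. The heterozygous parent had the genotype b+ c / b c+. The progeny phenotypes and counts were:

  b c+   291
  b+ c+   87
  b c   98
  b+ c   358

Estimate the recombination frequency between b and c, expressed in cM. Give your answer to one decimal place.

22.2 cM

The recombinant classes are b+ c+ and b c: 87 + 98 = 185.
Recombination frequency = 185/834 = 0.2218 ≈ 22.2%, i.e. 22.2 cM.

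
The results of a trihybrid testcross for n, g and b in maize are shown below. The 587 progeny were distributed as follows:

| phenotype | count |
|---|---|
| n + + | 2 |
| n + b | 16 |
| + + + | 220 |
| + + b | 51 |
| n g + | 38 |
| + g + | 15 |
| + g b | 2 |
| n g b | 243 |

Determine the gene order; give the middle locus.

The two most frequent reciprocal classes, n g b and + + +, are the parental types, so the F1 was n g b / + + +.
The two rarest classes, + g b and n + +, are the double crossovers. Comparing them with the parentals, only the n allele has switched, so n is the middle locus and the order is b – n – g.

n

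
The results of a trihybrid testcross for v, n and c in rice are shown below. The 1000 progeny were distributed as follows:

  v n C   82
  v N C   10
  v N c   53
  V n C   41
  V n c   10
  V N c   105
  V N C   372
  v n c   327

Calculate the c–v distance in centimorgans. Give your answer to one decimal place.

The two most frequent reciprocal classes, V N C and v n c, are the parental types, so the F1 was V N C / v n c.
The two rarest classes, v N C and V n c, are the double crossovers. Comparing them with the parentals, only the v allele has switched, so v is the middle locus and the order is n – v – c.
Crossovers in the v–c interval produce the single-crossover classes V N c and v n C (105 + 82 = 187) plus the double crossovers (20).
RF(v–c) = (187 + 20) / 1000 = 207/1000 = 0.2070 → 20.7 centimorgans.

20.7 centimorgans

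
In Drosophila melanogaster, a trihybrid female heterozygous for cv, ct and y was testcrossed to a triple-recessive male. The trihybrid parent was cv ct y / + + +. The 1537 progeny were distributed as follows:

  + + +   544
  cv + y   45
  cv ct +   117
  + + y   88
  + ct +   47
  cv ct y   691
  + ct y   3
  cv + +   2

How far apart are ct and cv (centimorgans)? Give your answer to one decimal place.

The two rarest classes, + ct y and cv + +, are the double crossovers. Comparing them with the parentals, only the cv allele has switched, so cv is the middle locus and the order is y – cv – ct.
Crossovers in the cv–ct interval produce the single-crossover classes cv + y and + ct + (45 + 47 = 92) plus the double crossovers (5).
RF(cv–ct) = (92 + 5) / 1537 = 97/1537 = 0.0631 → 6.3 centimorgans.

6.3 centimorgans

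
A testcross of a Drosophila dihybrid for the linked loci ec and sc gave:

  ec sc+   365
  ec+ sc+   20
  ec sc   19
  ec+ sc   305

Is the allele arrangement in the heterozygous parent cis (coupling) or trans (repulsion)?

The two most frequent classes are ec+ sc (305) and ec sc+ (365); these are the parental (non-recombinant) types.
So the F1 carried ec+ sc on one chromosome and ec sc+ on the other — the recessive alleles are on opposite chromosomes (trans / repulsion).

trans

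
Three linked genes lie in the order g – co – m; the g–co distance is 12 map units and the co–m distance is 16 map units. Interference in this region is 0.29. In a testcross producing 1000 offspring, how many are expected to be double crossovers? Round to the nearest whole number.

Map distances give recombination frequencies of 0.120 and 0.160 for the two intervals.
With interference 0.29 (so coincidence = 0.71), expected double-crossover frequency = 0.120 × 0.160 × 0.71 = 0.01363.
Expected number = 0.01363 × 1000 = 13.63 ≈ 14.

14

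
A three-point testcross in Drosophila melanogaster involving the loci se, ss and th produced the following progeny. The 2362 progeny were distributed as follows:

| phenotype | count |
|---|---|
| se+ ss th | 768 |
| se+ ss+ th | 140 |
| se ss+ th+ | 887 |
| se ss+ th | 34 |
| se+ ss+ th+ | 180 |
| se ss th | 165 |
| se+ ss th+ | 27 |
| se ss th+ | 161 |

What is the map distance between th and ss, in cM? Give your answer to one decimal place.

15.3 cM

The two most frequent reciprocal classes, se ss+ th+ and se+ ss th, are the parental types, so the F1 was se ss+ th+ / se+ ss th.
The two rarest classes, se ss+ th and se+ ss th+, are the double crossovers. Comparing them with the parentals, only the th allele has switched, so th is the middle locus and the order is se – th – ss.
Crossovers in the th–ss interval produce the single-crossover classes se ss th+ and se+ ss+ th (161 + 140 = 301) plus the double crossovers (61).
RF(th–ss) = (301 + 61) / 2362 = 362/2362 = 0.1533 → 15.3 cM.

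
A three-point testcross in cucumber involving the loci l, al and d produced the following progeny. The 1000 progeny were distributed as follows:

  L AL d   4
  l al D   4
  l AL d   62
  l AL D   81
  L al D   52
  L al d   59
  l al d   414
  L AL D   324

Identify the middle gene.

The two most frequent reciprocal classes, L AL D and l al d, are the parental types, so the F1 was L AL D / l al d.
The two rarest classes, L AL d and l al D, are the double crossovers. Comparing them with the parentals, only the d allele has switched, so d is the middle locus and the order is l – d – al.

d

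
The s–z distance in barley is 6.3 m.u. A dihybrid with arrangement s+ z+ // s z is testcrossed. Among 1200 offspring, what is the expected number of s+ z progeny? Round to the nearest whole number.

38

A map distance of 6.3 m.u. corresponds to a recombination frequency of 0.063.
The F1 is s+ z+ / s z, so s+ z is a recombinant gamete class with expected frequency r/2 = 0.063/2 = 0.0315.
Expected number = 0.0315 × 1200 = 37.80 ≈ 38.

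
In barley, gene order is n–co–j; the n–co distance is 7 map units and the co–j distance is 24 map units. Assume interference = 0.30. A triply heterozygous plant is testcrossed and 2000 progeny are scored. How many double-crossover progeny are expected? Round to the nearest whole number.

24

Map distances give recombination frequencies of 0.070 and 0.240 for the two intervals.
With interference 0.30 (so coincidence = 0.70), expected double-crossover frequency = 0.070 × 0.240 × 0.70 = 0.01176.
Expected number = 0.01176 × 2000 = 23.52 ≈ 24.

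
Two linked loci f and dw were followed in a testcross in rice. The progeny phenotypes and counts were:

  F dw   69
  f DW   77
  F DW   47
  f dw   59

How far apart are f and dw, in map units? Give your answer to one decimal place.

The two most frequent classes, F dw (69) and f DW (77), are the parental types, so the F1 was F dw / f DW.
The recombinant classes are F DW and f dw: 47 + 59 = 106.
Recombination frequency = 106/252 = 0.4206 ≈ 42.1%, i.e. 42.1 map units.

42.1 map units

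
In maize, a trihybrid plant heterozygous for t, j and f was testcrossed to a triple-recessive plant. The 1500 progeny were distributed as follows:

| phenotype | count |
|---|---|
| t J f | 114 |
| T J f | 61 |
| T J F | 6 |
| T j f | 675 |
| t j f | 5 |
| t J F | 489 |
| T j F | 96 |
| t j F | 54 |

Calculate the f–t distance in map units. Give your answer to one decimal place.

The two most frequent reciprocal classes, t J F and T j f, are the parental types, so the F1 was t J F / T j f.
The two rarest classes, T J F and t j f, are the double crossovers. Comparing them with the parentals, only the t allele has switched, so t is the middle locus and the order is j – t – f.
Crossovers in the t–f interval produce the single-crossover classes t J f and T j F (114 + 96 = 210) plus the double crossovers (11).
RF(t–f) = (210 + 11) / 1500 = 221/1500 = 0.1473 → 14.7 map units.

14.7 map units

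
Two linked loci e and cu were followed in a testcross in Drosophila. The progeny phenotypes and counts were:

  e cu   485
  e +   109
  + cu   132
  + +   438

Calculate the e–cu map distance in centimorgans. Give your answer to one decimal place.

The two most frequent classes, + + (438) and e cu (485), are the parental types, so the F1 was + + / e cu.
The recombinant classes are + cu and e +: 132 + 109 = 241.
Recombination frequency = 241/1164 = 0.2070 ≈ 20.7%, i.e. 20.7 centimorgans.

20.7 centimorgans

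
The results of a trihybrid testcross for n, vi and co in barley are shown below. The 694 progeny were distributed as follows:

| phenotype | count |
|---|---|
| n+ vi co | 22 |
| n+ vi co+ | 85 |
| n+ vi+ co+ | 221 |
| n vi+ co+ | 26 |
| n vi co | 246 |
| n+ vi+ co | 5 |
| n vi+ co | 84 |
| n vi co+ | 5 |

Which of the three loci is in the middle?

The two most frequent reciprocal classes, n+ vi+ co+ and n vi co, are the parental types, so the F1 was n+ vi+ co+ / n vi co.
The two rarest classes, n+ vi+ co and n vi co+, are the double crossovers. Comparing them with the parentals, only the co allele has switched, so co is the middle locus and the order is vi – co – n.

co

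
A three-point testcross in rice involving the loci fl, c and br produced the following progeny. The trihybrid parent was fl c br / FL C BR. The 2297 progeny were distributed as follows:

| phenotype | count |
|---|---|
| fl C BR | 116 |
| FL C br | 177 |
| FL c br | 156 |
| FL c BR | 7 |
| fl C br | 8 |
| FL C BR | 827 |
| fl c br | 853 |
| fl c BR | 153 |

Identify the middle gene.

The two rarest classes, fl C br and FL c BR, are the double crossovers. Comparing them with the parentals, only the c allele has switched, so c is the middle locus and the order is br – c – fl.

c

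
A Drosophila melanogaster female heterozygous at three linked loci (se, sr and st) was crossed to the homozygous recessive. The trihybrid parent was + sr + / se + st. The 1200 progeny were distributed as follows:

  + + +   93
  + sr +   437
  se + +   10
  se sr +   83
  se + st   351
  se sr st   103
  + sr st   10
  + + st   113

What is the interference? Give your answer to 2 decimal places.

The two rarest classes, + sr st and se + +, are the double crossovers. Comparing them with the parentals, only the st allele has switched, so st is the middle locus and the order is se – st – sr.
se–st: (196 + 20)/1200 = 0.1800; st–sr: (196 + 20)/1200 = 0.1800.
Expected DCO frequency = 0.1800 × 0.1800 ≈ 0.03240; observed = 20/1200 ≈ 0.01667.
Coefficient of coincidence = 0.01667/0.03240 ≈ 0.51; interference = 1 − 0.51 = 0.49.

0.49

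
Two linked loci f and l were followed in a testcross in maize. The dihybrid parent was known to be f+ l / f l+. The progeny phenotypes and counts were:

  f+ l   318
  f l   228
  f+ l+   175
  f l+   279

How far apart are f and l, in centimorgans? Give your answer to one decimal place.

40.3 centimorgans

The recombinant classes are f+ l+ and f l: 175 + 228 = 403.
Recombination frequency = 403/1000 = 0.4030 ≈ 40.3%, i.e. 40.3 centimorgans.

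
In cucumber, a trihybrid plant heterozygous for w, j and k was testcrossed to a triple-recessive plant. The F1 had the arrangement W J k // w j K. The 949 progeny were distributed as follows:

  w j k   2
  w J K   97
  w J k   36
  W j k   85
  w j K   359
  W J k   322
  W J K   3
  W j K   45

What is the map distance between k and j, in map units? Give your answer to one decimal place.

19.7 map units

The two rarest classes, W J K and w j k, are the double crossovers. Comparing them with the parentals, only the k allele has switched, so k is the middle locus and the order is j – k – w.
Crossovers in the j–k interval produce the single-crossover classes W j k and w J K (85 + 97 = 182) plus the double crossovers (5).
RF(j–k) = (182 + 5) / 949 = 187/949 = 0.1970 → 19.7 map units.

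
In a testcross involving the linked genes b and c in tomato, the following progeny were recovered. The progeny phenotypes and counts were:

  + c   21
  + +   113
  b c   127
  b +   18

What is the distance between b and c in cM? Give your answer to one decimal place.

The two most frequent classes, + + (113) and b c (127), are the parental types, so the F1 was + + / b c.
The recombinant classes are + c and b +: 21 + 18 = 39.
Recombination frequency = 39/279 = 0.1398 ≈ 14.0%, i.e. 14.0 cM.

14.0 cM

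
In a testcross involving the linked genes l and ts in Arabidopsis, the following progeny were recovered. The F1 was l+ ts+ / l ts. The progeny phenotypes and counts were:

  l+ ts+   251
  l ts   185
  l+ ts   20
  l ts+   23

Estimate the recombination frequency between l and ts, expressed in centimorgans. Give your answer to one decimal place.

9.0 centimorgans

The recombinant classes are l+ ts and l ts+: 20 + 23 = 43.
Recombination frequency = 43/479 = 0.0898 ≈ 9.0%, i.e. 9.0 centimorgans.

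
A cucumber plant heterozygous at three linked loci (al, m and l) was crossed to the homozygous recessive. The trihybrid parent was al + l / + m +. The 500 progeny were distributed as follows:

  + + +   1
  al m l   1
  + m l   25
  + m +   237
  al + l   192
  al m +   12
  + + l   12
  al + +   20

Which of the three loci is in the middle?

The two rarest classes, al m l and + + +, are the double crossovers. Comparing them with the parentals, only the m allele has switched, so m is the middle locus and the order is al – m – l.

m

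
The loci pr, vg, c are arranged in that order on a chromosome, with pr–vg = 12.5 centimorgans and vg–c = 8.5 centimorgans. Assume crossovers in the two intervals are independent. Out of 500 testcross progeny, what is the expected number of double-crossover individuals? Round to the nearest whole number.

Map distances give recombination frequencies of 0.125 and 0.085 for the two intervals.
With no interference, expected double-crossover frequency = 0.125 × 0.085 = 0.01063.
Expected number = 0.01063 × 500 = 5.31 ≈ 5.

5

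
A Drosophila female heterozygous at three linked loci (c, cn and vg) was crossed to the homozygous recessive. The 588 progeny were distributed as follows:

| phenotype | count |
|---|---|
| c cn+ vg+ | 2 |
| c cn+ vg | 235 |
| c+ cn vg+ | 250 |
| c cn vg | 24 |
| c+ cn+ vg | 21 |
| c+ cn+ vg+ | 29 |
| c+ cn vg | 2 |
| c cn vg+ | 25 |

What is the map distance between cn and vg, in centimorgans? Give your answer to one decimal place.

9.7 centimorgans

The two most frequent reciprocal classes, c+ cn vg+ and c cn+ vg, are the parental types, so the F1 was c+ cn vg+ / c cn+ vg.
The two rarest classes, c+ cn vg and c cn+ vg+, are the double crossovers. Comparing them with the parentals, only the vg allele has switched, so vg is the middle locus and the order is c – vg – cn.
Crossovers in the vg–cn interval produce the single-crossover classes c+ cn+ vg+ and c cn vg (29 + 24 = 53) plus the double crossovers (4).
RF(vg–cn) = (53 + 4) / 588 = 57/588 = 0.0969 → 9.7 centimorgans.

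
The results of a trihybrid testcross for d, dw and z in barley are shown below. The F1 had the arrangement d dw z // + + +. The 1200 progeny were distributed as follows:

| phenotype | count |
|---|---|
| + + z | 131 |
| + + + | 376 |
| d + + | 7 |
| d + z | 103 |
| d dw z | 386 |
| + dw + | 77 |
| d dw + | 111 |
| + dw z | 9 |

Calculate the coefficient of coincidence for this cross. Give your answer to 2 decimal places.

The two rarest classes, + dw z and d + +, are the double crossovers. Comparing them with the parentals, only the d allele has switched, so d is the middle locus and the order is dw – d – z.
dw–d: (180 + 16)/1200 = 0.1633; d–z: (242 + 16)/1200 = 0.2150.
Expected DCO frequency = 0.1633 × 0.2150 ≈ 0.03511; observed = 16/1200 ≈ 0.01333.
Coefficient of coincidence = 0.01333/0.03511 ≈ 0.38.

0.38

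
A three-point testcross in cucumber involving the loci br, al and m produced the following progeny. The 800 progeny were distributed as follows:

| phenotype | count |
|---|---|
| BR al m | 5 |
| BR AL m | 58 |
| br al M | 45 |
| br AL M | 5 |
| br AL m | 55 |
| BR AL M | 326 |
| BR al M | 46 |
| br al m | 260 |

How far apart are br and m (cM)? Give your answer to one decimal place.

14.1 cM

The two most frequent reciprocal classes, br al m and BR AL M, are the parental types, so the F1 was br al m / BR AL M.
The two rarest classes, BR al m and br AL M, are the double crossovers. Comparing them with the parentals, only the br allele has switched, so br is the middle locus and the order is al – br – m.
Crossovers in the br–m interval produce the single-crossover classes br al M and BR AL m (45 + 58 = 103) plus the double crossovers (10).
RF(br–m) = (103 + 10) / 800 = 113/800 = 0.1412 → 14.1 cM.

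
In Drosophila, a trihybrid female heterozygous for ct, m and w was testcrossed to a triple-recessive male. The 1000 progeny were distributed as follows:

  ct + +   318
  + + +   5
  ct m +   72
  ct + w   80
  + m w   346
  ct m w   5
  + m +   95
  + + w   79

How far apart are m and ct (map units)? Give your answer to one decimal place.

The two most frequent reciprocal classes, ct + + and + m w, are the parental types, so the F1 was ct + + / + m w.
The two rarest classes, + + + and ct m w, are the double crossovers. Comparing them with the parentals, only the ct allele has switched, so ct is the middle locus and the order is w – ct – m.
Crossovers in the ct–m interval produce the single-crossover classes ct m + and + + w (72 + 79 = 151) plus the double crossovers (10).
RF(ct–m) = (151 + 10) / 1000 = 161/1000 = 0.1610 → 16.1 map units.

16.1 map units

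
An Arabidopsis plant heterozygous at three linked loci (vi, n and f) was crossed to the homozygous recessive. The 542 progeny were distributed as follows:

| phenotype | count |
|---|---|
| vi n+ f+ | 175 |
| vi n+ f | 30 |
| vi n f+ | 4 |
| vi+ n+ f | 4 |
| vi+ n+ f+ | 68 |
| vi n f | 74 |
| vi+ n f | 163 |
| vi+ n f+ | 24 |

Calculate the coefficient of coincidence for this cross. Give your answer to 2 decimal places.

The two most frequent reciprocal classes, vi+ n f and vi n+ f+, are the parental types, so the F1 was vi+ n f / vi n+ f+.
The two rarest classes, vi+ n+ f and vi n f+, are the double crossovers. Comparing them with the parentals, only the n allele has switched, so n is the middle locus and the order is f – n – vi.
f–n: (54 + 8)/542 = 0.1144; n–vi: (142 + 8)/542 = 0.2768.
Expected DCO frequency = 0.1144 × 0.2768 ≈ 0.03167; observed = 8/542 ≈ 0.01476.
Coefficient of coincidence = 0.01476/0.03167 ≈ 0.47.

0.47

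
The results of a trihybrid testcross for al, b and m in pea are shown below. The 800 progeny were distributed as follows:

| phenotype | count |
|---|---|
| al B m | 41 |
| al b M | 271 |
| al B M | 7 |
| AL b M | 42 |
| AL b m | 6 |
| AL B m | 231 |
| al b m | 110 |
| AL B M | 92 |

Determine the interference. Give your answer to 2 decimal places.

0.50

The two most frequent reciprocal classes, al b M and AL B m, are the parental types, so the F1 was al b M / AL B m.
The two rarest classes, al B M and AL b m, are the double crossovers. Comparing them with the parentals, only the b allele has switched, so b is the middle locus and the order is al – b – m.
al–b: (83 + 13)/800 = 0.1200; b–m: (202 + 13)/800 = 0.2687.
Expected DCO frequency = 0.1200 × 0.2687 ≈ 0.03224; observed = 13/800 ≈ 0.01625.
Coefficient of coincidence = 0.01625/0.03224 ≈ 0.50; interference = 1 − 0.50 = 0.50.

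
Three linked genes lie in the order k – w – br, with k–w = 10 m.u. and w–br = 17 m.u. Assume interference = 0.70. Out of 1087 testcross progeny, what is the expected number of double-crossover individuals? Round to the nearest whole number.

Map distances give recombination frequencies of 0.100 and 0.170 for the two intervals.
With interference 0.70 (so coincidence = 0.30), expected double-crossover frequency = 0.100 × 0.170 × 0.30 = 0.00510.
Expected number = 0.00510 × 1087 = 5.54 ≈ 6.

6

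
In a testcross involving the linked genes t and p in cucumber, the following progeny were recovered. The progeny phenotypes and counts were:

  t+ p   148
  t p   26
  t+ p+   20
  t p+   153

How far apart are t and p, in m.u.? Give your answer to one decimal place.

13.3 m.u.

The two most frequent classes, t+ p (148) and t p+ (153), are the parental types, so the F1 was t+ p / t p+.
The recombinant classes are t+ p+ and t p: 20 + 26 = 46.
Recombination frequency = 46/347 = 0.1326 ≈ 13.3%, i.e. 13.3 m.u.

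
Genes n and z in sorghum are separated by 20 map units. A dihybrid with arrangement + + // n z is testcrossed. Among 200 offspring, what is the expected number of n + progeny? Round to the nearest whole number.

A map distance of 20 map units corresponds to a recombination frequency of 0.200.
The F1 is + + / n z, so n + is a recombinant gamete class with expected frequency r/2 = 0.200/2 = 0.1000.
Expected number = 0.1000 × 200 = 20.00 ≈ 20.

20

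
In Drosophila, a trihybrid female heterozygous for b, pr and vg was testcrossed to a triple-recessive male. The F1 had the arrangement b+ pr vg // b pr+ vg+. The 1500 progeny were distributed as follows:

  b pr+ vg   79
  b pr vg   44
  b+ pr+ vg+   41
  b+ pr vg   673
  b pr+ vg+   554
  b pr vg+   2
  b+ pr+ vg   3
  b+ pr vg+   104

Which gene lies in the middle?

pr

The two rarest classes, b+ pr+ vg and b pr vg+, are the double crossovers. Comparing them with the parentals, only the pr allele has switched, so pr is the middle locus and the order is b – pr – vg.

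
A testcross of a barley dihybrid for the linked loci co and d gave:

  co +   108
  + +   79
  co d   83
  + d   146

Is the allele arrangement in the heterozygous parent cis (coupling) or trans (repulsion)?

The two most frequent classes are + d (146) and co + (108); these are the parental (non-recombinant) types.
So the F1 carried + d on one chromosome and co + on the other — the recessive alleles are on opposite chromosomes (trans / repulsion).

trans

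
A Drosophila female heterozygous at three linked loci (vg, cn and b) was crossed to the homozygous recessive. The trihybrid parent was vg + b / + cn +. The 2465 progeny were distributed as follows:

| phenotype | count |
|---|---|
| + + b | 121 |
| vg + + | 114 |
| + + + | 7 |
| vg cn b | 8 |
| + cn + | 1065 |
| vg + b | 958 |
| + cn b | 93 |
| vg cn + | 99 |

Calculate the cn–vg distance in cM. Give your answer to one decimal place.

The two rarest classes, vg cn b and + + +, are the double crossovers. Comparing them with the parentals, only the cn allele has switched, so cn is the middle locus and the order is vg – cn – b.
Crossovers in the vg–cn interval produce the single-crossover classes + + b and vg cn + (121 + 99 = 220) plus the double crossovers (15).
RF(vg–cn) = (220 + 15) / 2465 = 235/2465 = 0.0953 → 9.5 cM.

9.5 cM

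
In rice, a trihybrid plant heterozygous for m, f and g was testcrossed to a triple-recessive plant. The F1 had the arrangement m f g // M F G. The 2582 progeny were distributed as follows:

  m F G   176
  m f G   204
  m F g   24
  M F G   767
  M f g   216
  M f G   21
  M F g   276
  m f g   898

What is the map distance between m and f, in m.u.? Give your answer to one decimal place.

16.9 m.u.

The two rarest classes, m F g and M f G, are the double crossovers. Comparing them with the parentals, only the f allele has switched, so f is the middle locus and the order is m – f – g.
Crossovers in the m–f interval produce the single-crossover classes M f g and m F G (216 + 176 = 392) plus the double crossovers (45).
RF(m–f) = (392 + 45) / 2582 = 437/2582 = 0.1692 → 16.9 m.u.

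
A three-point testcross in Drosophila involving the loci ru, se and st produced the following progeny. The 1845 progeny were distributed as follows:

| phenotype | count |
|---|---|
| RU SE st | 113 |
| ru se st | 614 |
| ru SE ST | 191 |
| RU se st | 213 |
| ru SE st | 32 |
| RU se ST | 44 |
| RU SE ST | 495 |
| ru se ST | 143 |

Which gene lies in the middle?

se

The two most frequent reciprocal classes, RU SE ST and ru se st, are the parental types, so the F1 was RU SE ST / ru se st.
The two rarest classes, RU se ST and ru SE st, are the double crossovers. Comparing them with the parentals, only the se allele has switched, so se is the middle locus and the order is st – se – ru.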